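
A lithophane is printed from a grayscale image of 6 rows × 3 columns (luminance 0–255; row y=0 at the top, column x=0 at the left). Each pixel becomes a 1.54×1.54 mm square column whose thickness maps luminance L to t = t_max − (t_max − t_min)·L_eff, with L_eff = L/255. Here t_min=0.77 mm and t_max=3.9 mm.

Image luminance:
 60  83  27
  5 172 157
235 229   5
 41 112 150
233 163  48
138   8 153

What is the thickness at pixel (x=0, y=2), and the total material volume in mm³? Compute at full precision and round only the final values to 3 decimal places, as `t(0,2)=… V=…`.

t(0,2)=1.015 V=107.713

span = t_max - t_min = 3.9 - 0.77 = 3.130
L(0,2) = 235, L_eff = 235/255 = 0.921569
t(0,2) = 3.9 - 3.130·0.921569 = 1.015
Σt over all 6·3 pixels = 386051/8500 ≈ 45.4177647
V = pitch²·Σt = 1.54²·386051/8500 = 107.713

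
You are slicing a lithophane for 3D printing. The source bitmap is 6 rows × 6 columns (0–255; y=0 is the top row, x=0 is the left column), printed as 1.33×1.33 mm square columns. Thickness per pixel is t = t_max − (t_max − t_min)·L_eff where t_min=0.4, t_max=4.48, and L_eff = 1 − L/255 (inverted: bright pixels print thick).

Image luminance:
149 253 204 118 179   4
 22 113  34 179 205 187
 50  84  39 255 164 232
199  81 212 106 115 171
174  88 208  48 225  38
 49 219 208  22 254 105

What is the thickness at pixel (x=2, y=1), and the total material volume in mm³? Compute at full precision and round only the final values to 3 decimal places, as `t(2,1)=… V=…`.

t(2,1)=0.944 V=166.786

span = t_max - t_min = 4.48 - 0.4 = 4.080
L(2,1) = 34, L_eff = 1 - 34/255 = 0.866667 (inverted)
t(2,1) = 4.48 - 4.080·0.866667 = 0.944
Σt over all 6·6 pixels = 94.288
V = pitch²·Σt = 1.33²·94.288 = 166.786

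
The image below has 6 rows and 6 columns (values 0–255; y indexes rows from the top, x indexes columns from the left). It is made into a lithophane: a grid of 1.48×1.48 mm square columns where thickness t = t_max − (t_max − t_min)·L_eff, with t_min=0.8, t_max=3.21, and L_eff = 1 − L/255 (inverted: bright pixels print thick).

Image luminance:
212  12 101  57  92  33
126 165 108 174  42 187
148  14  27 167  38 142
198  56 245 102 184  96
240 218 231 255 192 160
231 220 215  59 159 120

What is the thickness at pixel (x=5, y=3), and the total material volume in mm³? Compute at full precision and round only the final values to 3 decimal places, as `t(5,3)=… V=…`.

span = t_max - t_min = 3.21 - 0.8 = 2.410
L(5,3) = 96, L_eff = 1 - 96/255 = 0.623529 (inverted)
t(5,3) = 3.21 - 2.410·0.623529 = 1.707
Σt over all 6·6 pixels = 972833/12750 ≈ 76.3006275
V = pitch²·Σt = 1.48²·972833/12750 = 167.129

t(5,3)=1.707 V=167.129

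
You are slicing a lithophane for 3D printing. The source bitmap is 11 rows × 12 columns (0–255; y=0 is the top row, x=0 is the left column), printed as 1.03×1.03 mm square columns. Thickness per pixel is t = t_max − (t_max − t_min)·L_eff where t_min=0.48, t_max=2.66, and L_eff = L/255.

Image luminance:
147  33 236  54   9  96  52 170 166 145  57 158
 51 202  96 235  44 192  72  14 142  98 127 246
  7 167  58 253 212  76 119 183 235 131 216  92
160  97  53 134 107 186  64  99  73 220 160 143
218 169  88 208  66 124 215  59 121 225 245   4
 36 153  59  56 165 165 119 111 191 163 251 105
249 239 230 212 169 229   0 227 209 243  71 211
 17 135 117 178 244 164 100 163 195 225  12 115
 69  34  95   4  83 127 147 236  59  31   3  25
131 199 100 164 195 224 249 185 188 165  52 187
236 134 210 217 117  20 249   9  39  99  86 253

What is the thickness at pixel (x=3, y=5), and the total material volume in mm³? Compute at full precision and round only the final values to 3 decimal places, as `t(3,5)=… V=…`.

t(3,5)=2.181 V=209.449

span = t_max - t_min = 2.66 - 0.48 = 2.180
L(3,5) = 56, L_eff = 56/255 = 0.219608
t(3,5) = 2.66 - 2.180·0.219608 = 2.181
Σt over all 11·12 pixels = 1258589/6375 ≈ 197.4257255
V = pitch²·Σt = 1.03²·1258589/6375 = 209.449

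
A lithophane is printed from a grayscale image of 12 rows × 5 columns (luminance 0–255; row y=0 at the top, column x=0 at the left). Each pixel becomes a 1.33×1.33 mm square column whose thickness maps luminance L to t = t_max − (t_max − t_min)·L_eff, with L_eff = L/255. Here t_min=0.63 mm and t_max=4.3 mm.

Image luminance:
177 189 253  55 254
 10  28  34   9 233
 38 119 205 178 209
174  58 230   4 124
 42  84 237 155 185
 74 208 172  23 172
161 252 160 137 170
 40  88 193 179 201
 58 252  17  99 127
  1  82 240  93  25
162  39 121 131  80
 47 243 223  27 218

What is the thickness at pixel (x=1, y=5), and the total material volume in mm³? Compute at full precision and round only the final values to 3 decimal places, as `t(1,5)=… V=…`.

span = t_max - t_min = 4.3 - 0.63 = 3.670
L(1,5) = 208, L_eff = 208/255 = 0.815686
t(1,5) = 4.3 - 3.670·0.815686 = 1.306
Σt over all 12·5 pixels = 3716767/25500 ≈ 145.7555686
V = pitch²·Σt = 1.33²·3716767/25500 = 257.827

t(1,5)=1.306 V=257.827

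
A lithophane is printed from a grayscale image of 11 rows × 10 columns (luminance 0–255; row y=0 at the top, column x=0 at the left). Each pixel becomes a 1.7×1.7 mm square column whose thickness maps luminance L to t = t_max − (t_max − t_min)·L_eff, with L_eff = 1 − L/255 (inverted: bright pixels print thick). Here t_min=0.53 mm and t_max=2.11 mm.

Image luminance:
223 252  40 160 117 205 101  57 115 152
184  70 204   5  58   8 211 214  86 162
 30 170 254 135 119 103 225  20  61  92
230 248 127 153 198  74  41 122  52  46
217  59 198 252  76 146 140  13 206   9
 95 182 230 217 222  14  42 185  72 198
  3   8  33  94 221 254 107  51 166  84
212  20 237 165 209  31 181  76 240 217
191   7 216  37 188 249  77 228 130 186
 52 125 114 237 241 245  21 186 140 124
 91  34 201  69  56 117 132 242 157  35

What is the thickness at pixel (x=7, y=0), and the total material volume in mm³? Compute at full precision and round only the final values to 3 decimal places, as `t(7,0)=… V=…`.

span = t_max - t_min = 2.11 - 0.53 = 1.580
L(7,0) = 57, L_eff = 1 - 57/255 = 0.776471 (inverted)
t(7,0) = 2.11 - 1.580·0.776471 = 0.883
Σt over all 11·10 pixels = 633137/4250 ≈ 148.9734118
V = pitch²·Σt = 1.7²·633137/4250 = 430.533

t(7,0)=0.883 V=430.533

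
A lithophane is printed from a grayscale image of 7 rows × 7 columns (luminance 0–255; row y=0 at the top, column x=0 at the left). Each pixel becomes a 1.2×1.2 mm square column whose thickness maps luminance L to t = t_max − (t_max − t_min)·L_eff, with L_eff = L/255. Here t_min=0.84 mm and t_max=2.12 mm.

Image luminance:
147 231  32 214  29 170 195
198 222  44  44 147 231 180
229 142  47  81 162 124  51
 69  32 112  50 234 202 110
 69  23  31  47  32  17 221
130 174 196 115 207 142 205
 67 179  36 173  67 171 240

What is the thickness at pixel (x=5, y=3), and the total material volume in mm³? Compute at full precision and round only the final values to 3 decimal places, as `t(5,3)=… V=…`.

t(5,3)=1.106 V=104.259

span = t_max - t_min = 2.12 - 0.84 = 1.280
L(5,3) = 202, L_eff = 202/255 = 0.792157
t(5,3) = 2.12 - 1.280·0.792157 = 1.106
Σt over all 7·7 pixels = 461563/6375 ≈ 72.4020392
V = pitch²·Σt = 1.2²·461563/6375 = 104.259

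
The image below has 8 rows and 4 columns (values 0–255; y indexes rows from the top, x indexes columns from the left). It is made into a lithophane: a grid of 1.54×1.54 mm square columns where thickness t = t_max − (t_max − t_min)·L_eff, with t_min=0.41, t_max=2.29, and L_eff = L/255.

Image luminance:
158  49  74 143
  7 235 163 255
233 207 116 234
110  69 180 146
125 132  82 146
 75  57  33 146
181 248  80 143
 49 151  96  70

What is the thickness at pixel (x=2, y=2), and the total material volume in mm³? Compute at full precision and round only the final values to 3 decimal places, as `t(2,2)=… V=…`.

t(2,2)=1.435 V=100.477

span = t_max - t_min = 2.29 - 0.41 = 1.880
L(2,2) = 116, L_eff = 116/255 = 0.454902
t(2,2) = 2.29 - 1.880·0.454902 = 1.435
Σt over all 8·4 pixels = 270089/6375 ≈ 42.3669020
V = pitch²·Σt = 1.54²·270089/6375 = 100.477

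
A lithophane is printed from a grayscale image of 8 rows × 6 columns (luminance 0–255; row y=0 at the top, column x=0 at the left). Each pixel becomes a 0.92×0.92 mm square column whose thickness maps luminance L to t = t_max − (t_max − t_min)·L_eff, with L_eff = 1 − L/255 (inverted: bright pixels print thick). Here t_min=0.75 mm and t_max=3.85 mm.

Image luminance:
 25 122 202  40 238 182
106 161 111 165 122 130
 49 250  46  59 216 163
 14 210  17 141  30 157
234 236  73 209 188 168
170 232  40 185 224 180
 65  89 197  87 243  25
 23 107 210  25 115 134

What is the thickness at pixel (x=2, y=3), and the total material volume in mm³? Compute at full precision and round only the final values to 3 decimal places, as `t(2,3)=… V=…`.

t(2,3)=0.957 V=96.478

span = t_max - t_min = 3.85 - 0.75 = 3.100
L(2,3) = 17, L_eff = 1 - 17/255 = 0.933333 (inverted)
t(2,3) = 3.85 - 3.100·0.933333 = 0.957
Σt over all 8·6 pixels = 58133/510 ≈ 113.9862745
V = pitch²·Σt = 0.92²·58133/510 = 96.478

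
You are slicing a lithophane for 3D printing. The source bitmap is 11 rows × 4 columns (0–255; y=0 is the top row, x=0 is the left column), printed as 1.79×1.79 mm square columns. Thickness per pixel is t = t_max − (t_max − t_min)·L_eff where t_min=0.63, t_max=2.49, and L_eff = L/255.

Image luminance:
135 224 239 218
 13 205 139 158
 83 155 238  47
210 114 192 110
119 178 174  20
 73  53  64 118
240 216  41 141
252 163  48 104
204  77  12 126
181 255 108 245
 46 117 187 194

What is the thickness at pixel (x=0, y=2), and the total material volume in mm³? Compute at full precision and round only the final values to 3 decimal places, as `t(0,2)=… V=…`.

span = t_max - t_min = 2.49 - 0.63 = 1.860
L(0,2) = 83, L_eff = 83/255 = 0.325490
t(0,2) = 2.49 - 1.860·0.325490 = 1.885
Σt over all 11·4 pixels = 136157/2125 ≈ 64.0738824
V = pitch²·Σt = 1.79²·136157/2125 = 205.299

t(0,2)=1.885 V=205.299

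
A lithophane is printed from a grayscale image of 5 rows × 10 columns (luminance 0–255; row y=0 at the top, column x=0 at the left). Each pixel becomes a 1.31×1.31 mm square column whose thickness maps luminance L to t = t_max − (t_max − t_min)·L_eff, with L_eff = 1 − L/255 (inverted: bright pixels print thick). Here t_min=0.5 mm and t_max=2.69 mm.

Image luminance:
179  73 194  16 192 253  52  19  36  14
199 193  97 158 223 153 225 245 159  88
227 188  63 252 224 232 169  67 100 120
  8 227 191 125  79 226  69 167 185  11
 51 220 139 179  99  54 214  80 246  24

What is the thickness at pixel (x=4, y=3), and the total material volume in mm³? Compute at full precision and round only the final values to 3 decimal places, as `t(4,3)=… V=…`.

t(4,3)=1.178 V=146.129

span = t_max - t_min = 2.69 - 0.5 = 2.190
L(4,3) = 79, L_eff = 1 - 79/255 = 0.690196 (inverted)
t(4,3) = 2.69 - 2.190·0.690196 = 1.178
Σt over all 5·10 pixels = 85.152
V = pitch²·Σt = 1.31²·85.152 = 146.129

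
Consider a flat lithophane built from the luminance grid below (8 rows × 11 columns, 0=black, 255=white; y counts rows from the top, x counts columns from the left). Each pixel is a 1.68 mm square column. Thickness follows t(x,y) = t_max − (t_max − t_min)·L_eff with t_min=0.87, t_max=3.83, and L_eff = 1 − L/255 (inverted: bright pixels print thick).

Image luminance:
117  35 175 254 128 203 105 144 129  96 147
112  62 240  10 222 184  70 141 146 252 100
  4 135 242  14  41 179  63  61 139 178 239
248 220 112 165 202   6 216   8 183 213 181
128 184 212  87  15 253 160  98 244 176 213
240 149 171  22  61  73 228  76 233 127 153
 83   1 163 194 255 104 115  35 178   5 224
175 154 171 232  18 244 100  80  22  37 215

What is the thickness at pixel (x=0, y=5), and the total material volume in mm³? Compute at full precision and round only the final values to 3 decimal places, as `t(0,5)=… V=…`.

span = t_max - t_min = 3.83 - 0.87 = 2.960
L(0,5) = 240, L_eff = 1 - 240/255 = 0.058824 (inverted)
t(0,5) = 3.83 - 2.960·0.058824 = 3.656
Σt over all 8·11 pixels = 1393016/6375 ≈ 218.5123137
V = pitch²·Σt = 1.68²·1393016/6375 = 616.729

t(0,5)=3.656 V=616.729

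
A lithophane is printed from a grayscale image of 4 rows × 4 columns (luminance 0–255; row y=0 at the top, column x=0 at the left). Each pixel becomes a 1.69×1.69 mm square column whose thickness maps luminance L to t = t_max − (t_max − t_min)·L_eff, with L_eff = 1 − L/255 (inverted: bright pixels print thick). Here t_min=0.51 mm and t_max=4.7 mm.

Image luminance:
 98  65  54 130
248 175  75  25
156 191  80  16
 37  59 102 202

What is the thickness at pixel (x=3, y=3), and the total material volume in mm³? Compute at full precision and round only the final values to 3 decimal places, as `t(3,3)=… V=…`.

t(3,3)=3.829 V=103.696

span = t_max - t_min = 4.7 - 0.51 = 4.190
L(3,3) = 202, L_eff = 1 - 202/255 = 0.207843 (inverted)
t(3,3) = 4.7 - 4.190·0.207843 = 3.829
Σt over all 4·4 pixels = 308609/8500 ≈ 36.3069412
V = pitch²·Σt = 1.69²·308609/8500 = 103.696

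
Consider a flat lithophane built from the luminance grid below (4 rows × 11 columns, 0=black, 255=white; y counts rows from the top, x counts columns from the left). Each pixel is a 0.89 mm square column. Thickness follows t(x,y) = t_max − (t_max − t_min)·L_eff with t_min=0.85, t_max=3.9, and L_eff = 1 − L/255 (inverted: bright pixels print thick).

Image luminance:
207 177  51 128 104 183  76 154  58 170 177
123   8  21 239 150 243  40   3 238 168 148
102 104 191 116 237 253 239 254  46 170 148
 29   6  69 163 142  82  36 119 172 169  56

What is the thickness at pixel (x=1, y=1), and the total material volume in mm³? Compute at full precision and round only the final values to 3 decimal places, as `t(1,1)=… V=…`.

span = t_max - t_min = 3.9 - 0.85 = 3.050
L(1,1) = 8, L_eff = 1 - 8/255 = 0.968627 (inverted)
t(1,1) = 3.9 - 3.050·0.968627 = 0.946
Σt over all 4·11 pixels = 180883/1700 ≈ 106.4017647
V = pitch²·Σt = 0.89²·180883/1700 = 84.281

t(1,1)=0.946 V=84.281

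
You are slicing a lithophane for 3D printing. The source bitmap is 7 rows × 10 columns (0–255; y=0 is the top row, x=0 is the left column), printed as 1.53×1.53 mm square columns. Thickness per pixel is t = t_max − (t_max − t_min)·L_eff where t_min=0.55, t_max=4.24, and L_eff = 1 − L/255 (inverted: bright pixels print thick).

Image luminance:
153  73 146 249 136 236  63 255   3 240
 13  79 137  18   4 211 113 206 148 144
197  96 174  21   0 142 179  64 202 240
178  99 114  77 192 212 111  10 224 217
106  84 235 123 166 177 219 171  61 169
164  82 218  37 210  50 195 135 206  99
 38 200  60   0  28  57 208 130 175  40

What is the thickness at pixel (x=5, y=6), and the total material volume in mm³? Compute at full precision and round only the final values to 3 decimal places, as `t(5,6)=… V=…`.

span = t_max - t_min = 4.24 - 0.55 = 3.690
L(5,6) = 57, L_eff = 1 - 57/255 = 0.776471 (inverted)
t(5,6) = 4.24 - 3.690·0.776471 = 1.375
Σt over all 7·10 pixels = 1461187/8500 ≈ 171.9043529
V = pitch²·Σt = 1.53²·1461187/8500 = 402.411

t(5,6)=1.375 V=402.411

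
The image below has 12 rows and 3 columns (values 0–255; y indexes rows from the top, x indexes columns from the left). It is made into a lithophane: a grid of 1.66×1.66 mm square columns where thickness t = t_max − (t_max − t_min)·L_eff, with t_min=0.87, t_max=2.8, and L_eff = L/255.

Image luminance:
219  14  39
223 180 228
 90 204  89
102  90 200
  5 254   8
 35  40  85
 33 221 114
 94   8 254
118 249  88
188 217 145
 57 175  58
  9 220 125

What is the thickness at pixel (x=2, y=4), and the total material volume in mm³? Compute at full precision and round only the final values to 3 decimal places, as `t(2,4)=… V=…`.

t(2,4)=2.739 V=184.371

span = t_max - t_min = 2.8 - 0.87 = 1.930
L(2,4) = 8, L_eff = 8/255 = 0.031373
t(2,4) = 2.8 - 1.930·0.031373 = 2.739
Σt over all 12·3 pixels = 853073/12750 ≈ 66.9076863
V = pitch²·Σt = 1.66²·853073/12750 = 184.371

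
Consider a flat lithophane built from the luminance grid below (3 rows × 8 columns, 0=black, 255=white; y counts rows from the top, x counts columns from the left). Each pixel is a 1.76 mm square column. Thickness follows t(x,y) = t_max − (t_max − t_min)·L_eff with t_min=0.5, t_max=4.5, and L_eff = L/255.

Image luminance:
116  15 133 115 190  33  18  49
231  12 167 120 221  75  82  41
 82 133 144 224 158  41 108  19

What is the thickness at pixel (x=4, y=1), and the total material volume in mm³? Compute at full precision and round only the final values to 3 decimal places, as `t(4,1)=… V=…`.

span = t_max - t_min = 4.5 - 0.5 = 4.000
L(4,1) = 221, L_eff = 221/255 = 0.866667
t(4,1) = 4.5 - 4.000·0.866667 = 1.033
Σt over all 3·8 pixels = 17432/255 ≈ 68.3607843
V = pitch²·Σt = 1.76²·17432/255 = 211.754

t(4,1)=1.033 V=211.754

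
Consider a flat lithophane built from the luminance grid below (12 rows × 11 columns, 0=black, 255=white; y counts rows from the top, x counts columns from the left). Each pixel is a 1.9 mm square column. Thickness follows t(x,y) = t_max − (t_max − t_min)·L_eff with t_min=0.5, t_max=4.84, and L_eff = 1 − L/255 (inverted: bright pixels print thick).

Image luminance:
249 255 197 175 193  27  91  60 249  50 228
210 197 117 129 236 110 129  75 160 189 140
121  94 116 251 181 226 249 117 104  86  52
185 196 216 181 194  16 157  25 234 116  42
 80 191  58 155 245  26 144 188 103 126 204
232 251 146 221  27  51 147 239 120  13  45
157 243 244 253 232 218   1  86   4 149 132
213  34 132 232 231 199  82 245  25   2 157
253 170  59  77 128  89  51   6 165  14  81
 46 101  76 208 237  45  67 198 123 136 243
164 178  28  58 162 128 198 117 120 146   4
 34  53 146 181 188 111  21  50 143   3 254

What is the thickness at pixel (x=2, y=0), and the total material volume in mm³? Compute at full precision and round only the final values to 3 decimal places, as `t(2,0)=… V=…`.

t(2,0)=3.853 V=1342.228

span = t_max - t_min = 4.84 - 0.5 = 4.340
L(2,0) = 197, L_eff = 1 - 197/255 = 0.227451 (inverted)
t(2,0) = 4.84 - 4.340·0.227451 = 3.853
Σt over all 12·11 pixels = 2370278/6375 ≈ 371.8083137
V = pitch²·Σt = 1.9²·2370278/6375 = 1342.228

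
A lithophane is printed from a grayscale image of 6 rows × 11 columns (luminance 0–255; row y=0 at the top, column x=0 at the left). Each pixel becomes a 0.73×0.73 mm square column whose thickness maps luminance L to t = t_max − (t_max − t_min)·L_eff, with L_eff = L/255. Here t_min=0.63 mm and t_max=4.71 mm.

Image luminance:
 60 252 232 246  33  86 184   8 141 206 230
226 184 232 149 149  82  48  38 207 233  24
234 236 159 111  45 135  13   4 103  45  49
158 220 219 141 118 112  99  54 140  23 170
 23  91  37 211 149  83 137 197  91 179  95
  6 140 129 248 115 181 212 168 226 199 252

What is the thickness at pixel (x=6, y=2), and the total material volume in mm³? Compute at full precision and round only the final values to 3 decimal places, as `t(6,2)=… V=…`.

t(6,2)=4.502 V=88.860

span = t_max - t_min = 4.71 - 0.63 = 4.080
L(6,2) = 13, L_eff = 13/255 = 0.050980
t(6,2) = 4.71 - 4.080·0.050980 = 4.502
Σt over all 6·11 pixels = 166.748
V = pitch²·Σt = 0.73²·166.748 = 88.860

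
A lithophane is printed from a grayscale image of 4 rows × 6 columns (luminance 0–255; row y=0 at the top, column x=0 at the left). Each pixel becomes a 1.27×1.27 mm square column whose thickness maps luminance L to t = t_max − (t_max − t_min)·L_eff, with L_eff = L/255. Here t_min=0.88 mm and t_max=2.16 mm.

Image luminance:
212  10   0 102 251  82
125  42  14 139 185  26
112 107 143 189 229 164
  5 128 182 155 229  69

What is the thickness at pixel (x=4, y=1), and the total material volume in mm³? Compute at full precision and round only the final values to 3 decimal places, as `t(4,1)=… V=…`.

t(4,1)=1.231 V=60.134

span = t_max - t_min = 2.16 - 0.88 = 1.280
L(4,1) = 185, L_eff = 185/255 = 0.725490
t(4,1) = 2.16 - 1.280·0.725490 = 1.231
Σt over all 4·6 pixels = 47536/1275 ≈ 37.2831373
V = pitch²·Σt = 1.27²·47536/1275 = 60.134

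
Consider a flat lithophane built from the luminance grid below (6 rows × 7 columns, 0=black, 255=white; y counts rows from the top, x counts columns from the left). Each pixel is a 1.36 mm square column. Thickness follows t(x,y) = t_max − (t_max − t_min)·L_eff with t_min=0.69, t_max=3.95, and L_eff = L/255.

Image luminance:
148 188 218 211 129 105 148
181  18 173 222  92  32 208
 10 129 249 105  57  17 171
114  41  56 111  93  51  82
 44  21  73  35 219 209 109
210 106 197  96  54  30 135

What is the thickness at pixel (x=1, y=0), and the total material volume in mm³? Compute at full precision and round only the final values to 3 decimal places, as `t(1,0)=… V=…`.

t(1,0)=1.547 V=191.055

span = t_max - t_min = 3.95 - 0.69 = 3.260
L(1,0) = 188, L_eff = 188/255 = 0.737255
t(1,0) = 3.95 - 3.260·0.737255 = 1.547
Σt over all 6·7 pixels = 658507/6375 ≈ 103.2952157
V = pitch²·Σt = 1.36²·658507/6375 = 191.055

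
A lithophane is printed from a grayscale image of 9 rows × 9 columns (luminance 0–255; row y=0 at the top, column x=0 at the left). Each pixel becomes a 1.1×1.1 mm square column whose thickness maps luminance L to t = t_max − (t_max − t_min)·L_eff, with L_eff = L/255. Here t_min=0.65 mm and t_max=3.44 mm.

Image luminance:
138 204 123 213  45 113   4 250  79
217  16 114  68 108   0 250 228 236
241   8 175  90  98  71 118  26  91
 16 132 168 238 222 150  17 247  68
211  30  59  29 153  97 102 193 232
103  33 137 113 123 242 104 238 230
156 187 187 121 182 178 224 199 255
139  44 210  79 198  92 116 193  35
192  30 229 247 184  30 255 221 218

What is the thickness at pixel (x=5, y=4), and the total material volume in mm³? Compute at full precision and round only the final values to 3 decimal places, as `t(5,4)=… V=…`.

span = t_max - t_min = 3.44 - 0.65 = 2.790
L(5,4) = 97, L_eff = 97/255 = 0.380392
t(5,4) = 3.44 - 2.790·0.380392 = 2.379
Σt over all 9·9 pixels = 326781/2125 ≈ 153.7792941
V = pitch²·Σt = 1.1²·326781/2125 = 186.073

t(5,4)=2.379 V=186.073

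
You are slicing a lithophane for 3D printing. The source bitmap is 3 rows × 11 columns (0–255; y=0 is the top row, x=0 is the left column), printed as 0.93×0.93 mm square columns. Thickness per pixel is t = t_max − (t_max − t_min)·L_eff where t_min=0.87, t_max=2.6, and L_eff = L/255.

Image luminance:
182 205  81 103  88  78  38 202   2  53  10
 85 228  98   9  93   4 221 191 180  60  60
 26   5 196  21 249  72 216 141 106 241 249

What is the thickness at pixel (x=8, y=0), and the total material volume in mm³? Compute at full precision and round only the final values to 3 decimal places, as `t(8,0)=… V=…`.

span = t_max - t_min = 2.6 - 0.87 = 1.730
L(8,0) = 2, L_eff = 2/255 = 0.007843
t(8,0) = 2.6 - 1.730·0.007843 = 2.586
Σt over all 3·11 pixels = 1531711/25500 ≈ 60.0670980
V = pitch²·Σt = 0.93²·1531711/25500 = 51.952

t(8,0)=2.586 V=51.952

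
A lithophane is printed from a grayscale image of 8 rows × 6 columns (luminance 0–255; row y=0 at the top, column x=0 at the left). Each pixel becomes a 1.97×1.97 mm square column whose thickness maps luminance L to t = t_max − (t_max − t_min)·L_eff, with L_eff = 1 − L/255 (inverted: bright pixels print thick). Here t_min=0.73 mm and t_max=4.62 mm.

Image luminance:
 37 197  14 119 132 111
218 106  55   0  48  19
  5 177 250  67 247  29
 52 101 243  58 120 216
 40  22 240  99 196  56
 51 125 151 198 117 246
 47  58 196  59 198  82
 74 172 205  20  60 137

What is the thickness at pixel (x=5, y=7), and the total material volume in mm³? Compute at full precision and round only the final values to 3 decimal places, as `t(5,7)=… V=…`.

t(5,7)=2.820 V=459.826

span = t_max - t_min = 4.62 - 0.73 = 3.890
L(5,7) = 137, L_eff = 1 - 137/255 = 0.462745 (inverted)
t(5,7) = 4.62 - 3.890·0.462745 = 2.820
Σt over all 8·6 pixels = 60427/510 ≈ 118.4843137
V = pitch²·Σt = 1.97²·60427/510 = 459.826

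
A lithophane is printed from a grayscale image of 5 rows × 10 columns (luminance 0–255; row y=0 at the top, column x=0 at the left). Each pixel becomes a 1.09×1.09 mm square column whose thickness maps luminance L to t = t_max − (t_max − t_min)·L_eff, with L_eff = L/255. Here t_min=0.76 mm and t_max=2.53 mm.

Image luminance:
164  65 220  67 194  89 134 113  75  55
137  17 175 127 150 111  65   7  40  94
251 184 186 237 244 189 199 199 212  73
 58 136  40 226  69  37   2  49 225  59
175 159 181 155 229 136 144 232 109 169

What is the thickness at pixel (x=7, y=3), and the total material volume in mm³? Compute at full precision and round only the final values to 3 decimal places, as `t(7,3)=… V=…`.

t(7,3)=2.190 V=95.346

span = t_max - t_min = 2.53 - 0.76 = 1.770
L(7,3) = 49, L_eff = 49/255 = 0.192157
t(7,3) = 2.53 - 1.770·0.192157 = 2.190
Σt over all 5·10 pixels = 682133/8500 ≈ 80.2509412
V = pitch²·Σt = 1.09²·682133/8500 = 95.346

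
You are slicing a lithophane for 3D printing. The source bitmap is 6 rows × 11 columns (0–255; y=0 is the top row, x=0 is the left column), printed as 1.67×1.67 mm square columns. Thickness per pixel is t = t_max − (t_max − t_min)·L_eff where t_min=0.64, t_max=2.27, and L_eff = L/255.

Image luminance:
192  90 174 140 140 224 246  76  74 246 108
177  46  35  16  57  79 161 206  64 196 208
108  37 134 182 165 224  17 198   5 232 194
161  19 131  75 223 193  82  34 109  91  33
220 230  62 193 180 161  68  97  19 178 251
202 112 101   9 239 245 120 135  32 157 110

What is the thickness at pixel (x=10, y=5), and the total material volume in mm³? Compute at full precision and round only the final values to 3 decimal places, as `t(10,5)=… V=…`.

span = t_max - t_min = 2.27 - 0.64 = 1.630
L(10,5) = 110, L_eff = 110/255 = 0.431373
t(10,5) = 2.27 - 1.630·0.431373 = 1.567
Σt over all 6·11 pixels = 2398561/25500 ≈ 94.0612157
V = pitch²·Σt = 1.67²·2398561/25500 = 262.327

t(10,5)=1.567 V=262.327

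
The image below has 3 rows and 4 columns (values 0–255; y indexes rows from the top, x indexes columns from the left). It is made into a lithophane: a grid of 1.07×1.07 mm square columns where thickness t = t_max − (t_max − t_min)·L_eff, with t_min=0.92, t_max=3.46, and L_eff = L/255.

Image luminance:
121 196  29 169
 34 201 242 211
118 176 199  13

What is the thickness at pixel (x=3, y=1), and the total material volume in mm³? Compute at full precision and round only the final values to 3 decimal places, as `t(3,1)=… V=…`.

span = t_max - t_min = 3.46 - 0.92 = 2.540
L(3,1) = 211, L_eff = 211/255 = 0.827451
t(3,1) = 3.46 - 2.540·0.827451 = 1.358
Σt over all 3·4 pixels = 312337/12750 ≈ 24.4970196
V = pitch²·Σt = 1.07²·312337/12750 = 28.047

t(3,1)=1.358 V=28.047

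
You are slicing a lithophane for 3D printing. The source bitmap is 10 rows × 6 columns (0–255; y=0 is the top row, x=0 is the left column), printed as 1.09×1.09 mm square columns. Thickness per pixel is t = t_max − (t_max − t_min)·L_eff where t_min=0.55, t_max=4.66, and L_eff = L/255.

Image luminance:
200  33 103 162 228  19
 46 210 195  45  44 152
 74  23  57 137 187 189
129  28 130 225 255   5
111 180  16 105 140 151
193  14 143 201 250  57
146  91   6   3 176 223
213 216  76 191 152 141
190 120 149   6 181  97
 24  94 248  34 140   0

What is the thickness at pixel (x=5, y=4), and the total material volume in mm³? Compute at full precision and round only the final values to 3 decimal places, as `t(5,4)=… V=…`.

span = t_max - t_min = 4.66 - 0.55 = 4.110
L(5,4) = 151, L_eff = 151/255 = 0.592157
t(5,4) = 4.66 - 4.110·0.592157 = 2.226
Σt over all 10·6 pixels = 684551/4250 ≈ 161.0708235
V = pitch²·Σt = 1.09²·684551/4250 = 191.368

t(5,4)=2.226 V=191.368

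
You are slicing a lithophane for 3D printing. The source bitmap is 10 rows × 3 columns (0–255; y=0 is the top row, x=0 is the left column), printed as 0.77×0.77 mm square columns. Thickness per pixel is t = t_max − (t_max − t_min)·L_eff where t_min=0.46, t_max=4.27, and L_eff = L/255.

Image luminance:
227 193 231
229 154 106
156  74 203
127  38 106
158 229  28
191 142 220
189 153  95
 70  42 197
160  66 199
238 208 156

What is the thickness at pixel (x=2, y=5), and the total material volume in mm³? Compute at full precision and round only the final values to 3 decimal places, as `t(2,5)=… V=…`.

span = t_max - t_min = 4.27 - 0.46 = 3.810
L(2,5) = 220, L_eff = 220/255 = 0.862745
t(2,5) = 4.27 - 3.810·0.862745 = 0.983
Σt over all 10·3 pixels = 101311/1700 ≈ 59.5947059
V = pitch²·Σt = 0.77²·101311/1700 = 35.334

t(2,5)=0.983 V=35.334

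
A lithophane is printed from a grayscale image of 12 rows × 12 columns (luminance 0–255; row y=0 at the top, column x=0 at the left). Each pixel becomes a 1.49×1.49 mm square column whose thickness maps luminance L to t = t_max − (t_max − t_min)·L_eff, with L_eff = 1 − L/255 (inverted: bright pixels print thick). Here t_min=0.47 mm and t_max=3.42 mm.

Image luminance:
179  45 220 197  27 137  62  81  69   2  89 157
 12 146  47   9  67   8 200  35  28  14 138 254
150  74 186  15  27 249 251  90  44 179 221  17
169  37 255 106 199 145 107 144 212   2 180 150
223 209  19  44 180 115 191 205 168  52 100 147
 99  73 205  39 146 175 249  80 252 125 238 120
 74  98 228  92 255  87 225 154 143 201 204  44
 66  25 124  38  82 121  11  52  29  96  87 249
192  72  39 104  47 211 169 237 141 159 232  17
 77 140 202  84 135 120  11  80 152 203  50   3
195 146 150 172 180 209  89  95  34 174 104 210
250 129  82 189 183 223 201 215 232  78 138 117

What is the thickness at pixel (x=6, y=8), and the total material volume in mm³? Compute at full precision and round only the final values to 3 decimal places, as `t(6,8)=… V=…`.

t(6,8)=2.425 V=621.369

span = t_max - t_min = 3.42 - 0.47 = 2.950
L(6,8) = 169, L_eff = 1 - 169/255 = 0.337255 (inverted)
t(6,8) = 3.42 - 2.950·0.337255 = 2.425
Σt over all 12·12 pixels = 16793/60 ≈ 279.8833333
V = pitch²·Σt = 1.49²·16793/60 = 621.369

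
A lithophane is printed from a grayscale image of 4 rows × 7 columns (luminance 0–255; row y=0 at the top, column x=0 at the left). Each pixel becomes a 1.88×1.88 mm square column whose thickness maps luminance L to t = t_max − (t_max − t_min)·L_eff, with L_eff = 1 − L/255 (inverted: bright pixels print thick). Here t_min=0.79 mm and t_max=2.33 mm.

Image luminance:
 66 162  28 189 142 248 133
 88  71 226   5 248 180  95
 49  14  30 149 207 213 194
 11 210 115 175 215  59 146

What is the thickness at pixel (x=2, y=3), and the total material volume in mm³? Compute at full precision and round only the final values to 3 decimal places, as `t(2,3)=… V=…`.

span = t_max - t_min = 2.33 - 0.79 = 1.540
L(2,3) = 115, L_eff = 1 - 115/255 = 0.549020 (inverted)
t(2,3) = 2.33 - 1.540·0.549020 = 1.485
Σt over all 4·7 pixels = 282233/6375 ≈ 44.2718431
V = pitch²·Σt = 1.88²·282233/6375 = 156.474

t(2,3)=1.485 V=156.474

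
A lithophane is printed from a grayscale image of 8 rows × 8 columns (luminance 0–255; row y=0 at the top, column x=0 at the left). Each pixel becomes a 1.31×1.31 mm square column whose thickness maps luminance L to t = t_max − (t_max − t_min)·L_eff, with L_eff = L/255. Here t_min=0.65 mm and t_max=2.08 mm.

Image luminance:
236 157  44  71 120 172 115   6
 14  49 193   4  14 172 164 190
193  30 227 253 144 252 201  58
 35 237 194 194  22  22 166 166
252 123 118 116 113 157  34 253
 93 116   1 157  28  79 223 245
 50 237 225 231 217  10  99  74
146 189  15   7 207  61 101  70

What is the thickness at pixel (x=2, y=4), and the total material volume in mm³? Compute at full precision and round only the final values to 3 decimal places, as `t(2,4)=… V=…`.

span = t_max - t_min = 2.08 - 0.65 = 1.430
L(2,4) = 118, L_eff = 118/255 = 0.462745
t(2,4) = 2.08 - 1.430·0.462745 = 1.418
Σt over all 8·8 pixels = 1113697/12750 ≈ 87.3487843
V = pitch²·Σt = 1.31²·1113697/12750 = 149.899

t(2,4)=1.418 V=149.899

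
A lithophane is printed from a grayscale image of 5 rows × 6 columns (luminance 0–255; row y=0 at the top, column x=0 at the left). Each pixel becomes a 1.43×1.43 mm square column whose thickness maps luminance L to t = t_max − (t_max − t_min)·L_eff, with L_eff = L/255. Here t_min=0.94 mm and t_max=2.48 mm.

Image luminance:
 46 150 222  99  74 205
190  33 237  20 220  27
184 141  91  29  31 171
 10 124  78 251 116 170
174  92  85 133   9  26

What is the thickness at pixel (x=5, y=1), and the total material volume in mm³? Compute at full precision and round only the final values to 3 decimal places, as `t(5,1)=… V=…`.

span = t_max - t_min = 2.48 - 0.94 = 1.540
L(5,1) = 27, L_eff = 27/255 = 0.105882
t(5,1) = 2.48 - 1.540·0.105882 = 2.317
Σt over all 5·6 pixels = 113979/2125 ≈ 53.6371765
V = pitch²·Σt = 1.43²·113979/2125 = 109.683

t(5,1)=2.317 V=109.683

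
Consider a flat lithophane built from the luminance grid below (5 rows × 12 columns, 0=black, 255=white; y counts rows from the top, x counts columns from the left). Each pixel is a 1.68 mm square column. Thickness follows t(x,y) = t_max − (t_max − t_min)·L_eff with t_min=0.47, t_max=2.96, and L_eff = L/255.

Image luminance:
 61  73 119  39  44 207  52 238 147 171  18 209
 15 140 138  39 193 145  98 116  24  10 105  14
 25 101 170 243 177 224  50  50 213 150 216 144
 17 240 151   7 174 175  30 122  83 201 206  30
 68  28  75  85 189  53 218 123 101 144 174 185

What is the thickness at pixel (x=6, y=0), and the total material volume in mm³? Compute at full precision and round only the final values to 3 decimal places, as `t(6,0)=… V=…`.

span = t_max - t_min = 2.96 - 0.47 = 2.490
L(6,0) = 52, L_eff = 52/255 = 0.203922
t(6,0) = 2.96 - 2.490·0.203922 = 2.452
Σt over all 5·12 pixels = 923869/8500 ≈ 108.6904706
V = pitch²·Σt = 1.68²·923869/8500 = 306.768

t(6,0)=2.452 V=306.768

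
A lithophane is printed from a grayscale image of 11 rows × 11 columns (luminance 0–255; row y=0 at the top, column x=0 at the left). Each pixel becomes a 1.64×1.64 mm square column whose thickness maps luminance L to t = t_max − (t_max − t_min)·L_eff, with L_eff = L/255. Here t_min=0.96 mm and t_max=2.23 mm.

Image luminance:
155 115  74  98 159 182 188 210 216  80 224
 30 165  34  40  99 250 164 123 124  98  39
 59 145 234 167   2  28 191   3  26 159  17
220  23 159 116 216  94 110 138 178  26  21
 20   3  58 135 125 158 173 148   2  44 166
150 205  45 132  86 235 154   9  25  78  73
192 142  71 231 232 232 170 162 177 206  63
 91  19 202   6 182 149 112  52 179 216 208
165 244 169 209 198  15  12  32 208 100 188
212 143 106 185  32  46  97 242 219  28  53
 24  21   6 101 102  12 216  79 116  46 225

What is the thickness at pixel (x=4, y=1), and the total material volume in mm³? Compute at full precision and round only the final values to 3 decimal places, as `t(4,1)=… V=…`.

span = t_max - t_min = 2.23 - 0.96 = 1.270
L(4,1) = 99, L_eff = 99/255 = 0.388235
t(4,1) = 2.23 - 1.270·0.388235 = 1.737
Σt over all 11·11 pixels = 1676843/8500 ≈ 197.2756471
V = pitch²·Σt = 1.64²·1676843/8500 = 530.593

t(4,1)=1.737 V=530.593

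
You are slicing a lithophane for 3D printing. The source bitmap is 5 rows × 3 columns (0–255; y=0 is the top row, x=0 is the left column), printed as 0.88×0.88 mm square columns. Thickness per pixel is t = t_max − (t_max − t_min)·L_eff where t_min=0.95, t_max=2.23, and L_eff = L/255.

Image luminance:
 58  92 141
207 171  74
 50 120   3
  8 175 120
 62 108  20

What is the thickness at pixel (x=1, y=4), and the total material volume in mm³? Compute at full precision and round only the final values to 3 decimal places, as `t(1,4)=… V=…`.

span = t_max - t_min = 2.23 - 0.95 = 1.280
L(1,4) = 108, L_eff = 108/255 = 0.423529
t(1,4) = 2.23 - 1.280·0.423529 = 1.688
Σt over all 5·3 pixels = 672623/25500 ≈ 26.3773725
V = pitch²·Σt = 0.88²·672623/25500 = 20.427

t(1,4)=1.688 V=20.427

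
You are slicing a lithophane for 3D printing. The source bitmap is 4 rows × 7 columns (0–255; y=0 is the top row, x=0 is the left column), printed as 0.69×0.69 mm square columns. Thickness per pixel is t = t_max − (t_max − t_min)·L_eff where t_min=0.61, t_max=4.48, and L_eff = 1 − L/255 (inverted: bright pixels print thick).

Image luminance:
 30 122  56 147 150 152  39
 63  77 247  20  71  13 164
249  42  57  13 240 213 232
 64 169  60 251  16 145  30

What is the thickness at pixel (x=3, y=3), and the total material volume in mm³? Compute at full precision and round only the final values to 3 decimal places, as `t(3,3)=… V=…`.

t(3,3)=4.419 V=30.762

span = t_max - t_min = 4.48 - 0.61 = 3.870
L(3,3) = 251, L_eff = 1 - 251/255 = 0.015686 (inverted)
t(3,3) = 4.48 - 3.870·0.015686 = 4.419
Σt over all 4·7 pixels = 137302/2125 ≈ 64.6127059
V = pitch²·Σt = 0.69²·137302/2125 = 30.762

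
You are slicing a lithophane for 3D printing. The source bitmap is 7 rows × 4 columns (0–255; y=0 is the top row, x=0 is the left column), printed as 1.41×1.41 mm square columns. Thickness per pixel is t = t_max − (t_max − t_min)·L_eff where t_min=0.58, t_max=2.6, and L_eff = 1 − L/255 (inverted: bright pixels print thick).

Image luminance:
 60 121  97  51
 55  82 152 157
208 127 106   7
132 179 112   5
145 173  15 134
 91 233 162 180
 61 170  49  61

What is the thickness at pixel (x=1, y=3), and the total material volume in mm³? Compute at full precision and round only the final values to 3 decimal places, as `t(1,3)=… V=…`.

t(1,3)=1.998 V=81.502

span = t_max - t_min = 2.6 - 0.58 = 2.020
L(1,3) = 179, L_eff = 1 - 179/255 = 0.298039 (inverted)
t(1,3) = 2.6 - 2.020·0.298039 = 1.998
Σt over all 7·4 pixels = 104537/2550 ≈ 40.9949020
V = pitch²·Σt = 1.41²·104537/2550 = 81.502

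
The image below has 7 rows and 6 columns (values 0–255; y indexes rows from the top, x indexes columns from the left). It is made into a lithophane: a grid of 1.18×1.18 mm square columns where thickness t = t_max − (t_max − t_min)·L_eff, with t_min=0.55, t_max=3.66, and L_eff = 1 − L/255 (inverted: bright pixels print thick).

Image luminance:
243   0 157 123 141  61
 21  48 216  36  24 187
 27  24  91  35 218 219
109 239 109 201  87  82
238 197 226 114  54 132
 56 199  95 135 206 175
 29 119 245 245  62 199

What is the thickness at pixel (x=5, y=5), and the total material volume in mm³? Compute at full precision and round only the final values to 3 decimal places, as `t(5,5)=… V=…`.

t(5,5)=2.684 V=124.274

span = t_max - t_min = 3.66 - 0.55 = 3.110
L(5,5) = 175, L_eff = 1 - 175/255 = 0.313725 (inverted)
t(5,5) = 3.66 - 3.110·0.313725 = 2.684
Σt over all 7·6 pixels = 379319/4250 ≈ 89.2515294
V = pitch²·Σt = 1.18²·379319/4250 = 124.274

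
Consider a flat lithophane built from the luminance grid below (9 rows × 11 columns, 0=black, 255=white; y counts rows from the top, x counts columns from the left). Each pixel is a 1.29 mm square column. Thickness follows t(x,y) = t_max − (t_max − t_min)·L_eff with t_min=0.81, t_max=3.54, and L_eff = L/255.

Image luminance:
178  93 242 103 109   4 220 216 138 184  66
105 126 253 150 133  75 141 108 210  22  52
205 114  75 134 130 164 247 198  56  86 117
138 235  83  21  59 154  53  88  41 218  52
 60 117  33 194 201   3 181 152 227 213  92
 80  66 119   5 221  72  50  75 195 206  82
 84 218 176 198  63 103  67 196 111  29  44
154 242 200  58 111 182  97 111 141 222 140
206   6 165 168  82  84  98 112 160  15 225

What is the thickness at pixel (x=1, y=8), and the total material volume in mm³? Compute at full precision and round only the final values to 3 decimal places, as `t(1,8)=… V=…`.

span = t_max - t_min = 3.54 - 0.81 = 2.730
L(1,8) = 6, L_eff = 6/255 = 0.023529
t(1,8) = 3.54 - 2.730·0.023529 = 3.476
Σt over all 9·11 pixels = 920341/4250 ≈ 216.5508235
V = pitch²·Σt = 1.29²·920341/4250 = 360.362

t(1,8)=3.476 V=360.362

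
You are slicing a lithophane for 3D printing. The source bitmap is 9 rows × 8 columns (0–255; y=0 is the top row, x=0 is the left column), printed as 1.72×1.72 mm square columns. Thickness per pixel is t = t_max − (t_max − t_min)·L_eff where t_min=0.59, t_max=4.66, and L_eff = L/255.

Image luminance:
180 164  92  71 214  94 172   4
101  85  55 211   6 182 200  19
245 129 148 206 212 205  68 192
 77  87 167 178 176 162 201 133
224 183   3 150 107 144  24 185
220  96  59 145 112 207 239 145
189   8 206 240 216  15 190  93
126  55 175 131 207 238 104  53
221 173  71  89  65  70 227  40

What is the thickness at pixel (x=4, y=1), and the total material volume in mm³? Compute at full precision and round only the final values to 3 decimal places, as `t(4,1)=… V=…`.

span = t_max - t_min = 4.66 - 0.59 = 4.070
L(4,1) = 6, L_eff = 6/255 = 0.023529
t(4,1) = 4.66 - 4.070·0.023529 = 4.564
Σt over all 9·8 pixels = 4534193/25500 ≈ 177.8114902
V = pitch²·Σt = 1.72²·4534193/25500 = 526.038

t(4,1)=4.564 V=526.038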